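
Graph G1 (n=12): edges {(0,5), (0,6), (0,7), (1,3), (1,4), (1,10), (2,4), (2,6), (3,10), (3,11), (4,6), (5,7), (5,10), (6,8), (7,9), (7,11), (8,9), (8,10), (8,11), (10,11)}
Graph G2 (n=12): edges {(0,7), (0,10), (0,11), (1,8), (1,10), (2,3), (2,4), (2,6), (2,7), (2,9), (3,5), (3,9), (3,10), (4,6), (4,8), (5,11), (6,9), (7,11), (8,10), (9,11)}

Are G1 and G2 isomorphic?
Yes, isomorphic

The graphs are isomorphic.
One valid mapping φ: V(G1) → V(G2): 0→0, 1→4, 2→1, 3→6, 4→8, 5→7, 6→10, 7→11, 8→3, 9→5, 10→2, 11→9

Verify φ preserves adjacency — for each edge of G1, its image is an edge of G2:
  (0,5) → (φ(0),φ(5)) = (0,7) ∈ E(G2) ✓
  (0,6) → (φ(0),φ(6)) = (0,10) ∈ E(G2) ✓
  (0,7) → (φ(0),φ(7)) = (0,11) ∈ E(G2) ✓
  (1,3) → (φ(1),φ(3)) = (4,6) ∈ E(G2) ✓
  (1,4) → (φ(1),φ(4)) = (4,8) ∈ E(G2) ✓
  (1,10) → (φ(1),φ(10)) = (2,4) ∈ E(G2) ✓
  (2,4) → (φ(2),φ(4)) = (1,8) ∈ E(G2) ✓
  (2,6) → (φ(2),φ(6)) = (1,10) ∈ E(G2) ✓
  (3,10) → (φ(3),φ(10)) = (2,6) ∈ E(G2) ✓
  (3,11) → (φ(3),φ(11)) = (6,9) ∈ E(G2) ✓
  (4,6) → (φ(4),φ(6)) = (8,10) ∈ E(G2) ✓
  (5,7) → (φ(5),φ(7)) = (7,11) ∈ E(G2) ✓
  (5,10) → (φ(5),φ(10)) = (2,7) ∈ E(G2) ✓
  (6,8) → (φ(6),φ(8)) = (3,10) ∈ E(G2) ✓
  (7,9) → (φ(7),φ(9)) = (5,11) ∈ E(G2) ✓
  (7,11) → (φ(7),φ(11)) = (9,11) ∈ E(G2) ✓
  (8,9) → (φ(8),φ(9)) = (3,5) ∈ E(G2) ✓
  (8,10) → (φ(8),φ(10)) = (2,3) ∈ E(G2) ✓
  (8,11) → (φ(8),φ(11)) = (3,9) ∈ E(G2) ✓
  (10,11) → (φ(10),φ(11)) = (2,9) ∈ E(G2) ✓
All 20 edges of G1 map to edges of G2, and |E(G1)| = |E(G2)| = 20, so φ is a bijection on edges as well as vertices. Hence G1 ≅ G2.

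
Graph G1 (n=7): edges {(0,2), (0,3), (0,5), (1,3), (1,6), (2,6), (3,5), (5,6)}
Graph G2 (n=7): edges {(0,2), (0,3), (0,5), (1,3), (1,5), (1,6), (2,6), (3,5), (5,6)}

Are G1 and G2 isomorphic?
No, not isomorphic

The graphs are NOT isomorphic.

Counting edges: G1 has 8 edge(s); G2 has 9 edge(s).
Edge count is an isomorphism invariant (a bijection on vertices induces a bijection on edges), so differing edge counts rule out isomorphism.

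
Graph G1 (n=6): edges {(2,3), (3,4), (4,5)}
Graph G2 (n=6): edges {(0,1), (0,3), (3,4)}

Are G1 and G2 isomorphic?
Yes, isomorphic

The graphs are isomorphic.
One valid mapping φ: V(G1) → V(G2): 0→5, 1→2, 2→1, 3→0, 4→3, 5→4

Verify φ preserves adjacency — for each edge of G1, its image is an edge of G2:
  (2,3) → (φ(2),φ(3)) = (0,1) ∈ E(G2) ✓
  (3,4) → (φ(3),φ(4)) = (0,3) ∈ E(G2) ✓
  (4,5) → (φ(4),φ(5)) = (3,4) ∈ E(G2) ✓
All 3 edges of G1 map to edges of G2, and |E(G1)| = |E(G2)| = 3, so φ is a bijection on edges as well as vertices. Hence G1 ≅ G2.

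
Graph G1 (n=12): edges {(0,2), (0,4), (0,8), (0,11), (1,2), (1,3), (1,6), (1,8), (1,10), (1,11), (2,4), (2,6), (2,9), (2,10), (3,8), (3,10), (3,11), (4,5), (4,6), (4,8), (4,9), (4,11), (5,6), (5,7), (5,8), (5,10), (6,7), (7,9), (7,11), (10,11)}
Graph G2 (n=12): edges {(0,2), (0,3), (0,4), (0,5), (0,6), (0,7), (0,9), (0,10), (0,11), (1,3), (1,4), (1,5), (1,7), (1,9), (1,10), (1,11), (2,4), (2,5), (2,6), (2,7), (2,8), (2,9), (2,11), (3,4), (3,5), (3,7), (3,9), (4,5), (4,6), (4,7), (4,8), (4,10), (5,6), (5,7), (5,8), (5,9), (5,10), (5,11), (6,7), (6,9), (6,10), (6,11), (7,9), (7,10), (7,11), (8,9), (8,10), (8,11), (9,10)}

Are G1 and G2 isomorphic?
No, not isomorphic

The graphs are NOT isomorphic.

Degrees in G1: deg(0)=4, deg(1)=6, deg(2)=6, deg(3)=4, deg(4)=7, deg(5)=5, deg(6)=5, deg(7)=4, deg(8)=5, deg(9)=3, deg(10)=5, deg(11)=6.
Sorted degree sequence of G1: [7, 6, 6, 6, 5, 5, 5, 5, 4, 4, 4, 3].
Degrees in G2: deg(0)=9, deg(1)=7, deg(2)=8, deg(3)=6, deg(4)=9, deg(5)=11, deg(6)=8, deg(7)=10, deg(8)=6, deg(9)=9, deg(10)=8, deg(11)=7.
Sorted degree sequence of G2: [11, 10, 9, 9, 9, 8, 8, 8, 7, 7, 6, 6].
The (sorted) degree sequence is an isomorphism invariant, so since G1 and G2 have different degree sequences they cannot be isomorphic.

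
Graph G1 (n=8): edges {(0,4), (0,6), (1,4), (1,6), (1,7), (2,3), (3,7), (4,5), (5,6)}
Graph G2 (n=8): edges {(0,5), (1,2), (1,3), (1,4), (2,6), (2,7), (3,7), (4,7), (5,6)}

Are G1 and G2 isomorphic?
Yes, isomorphic

The graphs are isomorphic.
One valid mapping φ: V(G1) → V(G2): 0→4, 1→2, 2→0, 3→5, 4→7, 5→3, 6→1, 7→6

Verify φ preserves adjacency — for each edge of G1, its image is an edge of G2:
  (0,4) → (φ(0),φ(4)) = (4,7) ∈ E(G2) ✓
  (0,6) → (φ(0),φ(6)) = (1,4) ∈ E(G2) ✓
  (1,4) → (φ(1),φ(4)) = (2,7) ∈ E(G2) ✓
  (1,6) → (φ(1),φ(6)) = (1,2) ∈ E(G2) ✓
  (1,7) → (φ(1),φ(7)) = (2,6) ∈ E(G2) ✓
  (2,3) → (φ(2),φ(3)) = (0,5) ∈ E(G2) ✓
  (3,7) → (φ(3),φ(7)) = (5,6) ∈ E(G2) ✓
  (4,5) → (φ(4),φ(5)) = (3,7) ∈ E(G2) ✓
  (5,6) → (φ(5),φ(6)) = (1,3) ∈ E(G2) ✓
All 9 edges of G1 map to edges of G2, and |E(G1)| = |E(G2)| = 9, so φ is a bijection on edges as well as vertices. Hence G1 ≅ G2.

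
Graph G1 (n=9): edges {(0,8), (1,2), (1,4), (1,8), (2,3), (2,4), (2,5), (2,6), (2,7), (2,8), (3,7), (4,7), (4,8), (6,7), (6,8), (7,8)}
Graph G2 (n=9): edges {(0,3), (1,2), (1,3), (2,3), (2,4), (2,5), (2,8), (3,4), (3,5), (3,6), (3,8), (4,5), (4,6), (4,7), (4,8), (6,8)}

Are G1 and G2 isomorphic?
Yes, isomorphic

The graphs are isomorphic.
One valid mapping φ: V(G1) → V(G2): 0→7, 1→6, 2→3, 3→1, 4→8, 5→0, 6→5, 7→2, 8→4

Verify φ preserves adjacency — for each edge of G1, its image is an edge of G2:
  (0,8) → (φ(0),φ(8)) = (4,7) ∈ E(G2) ✓
  (1,2) → (φ(1),φ(2)) = (3,6) ∈ E(G2) ✓
  (1,4) → (φ(1),φ(4)) = (6,8) ∈ E(G2) ✓
  (1,8) → (φ(1),φ(8)) = (4,6) ∈ E(G2) ✓
  (2,3) → (φ(2),φ(3)) = (1,3) ∈ E(G2) ✓
  (2,4) → (φ(2),φ(4)) = (3,8) ∈ E(G2) ✓
  (2,5) → (φ(2),φ(5)) = (0,3) ∈ E(G2) ✓
  (2,6) → (φ(2),φ(6)) = (3,5) ∈ E(G2) ✓
  (2,7) → (φ(2),φ(7)) = (2,3) ∈ E(G2) ✓
  (2,8) → (φ(2),φ(8)) = (3,4) ∈ E(G2) ✓
  (3,7) → (φ(3),φ(7)) = (1,2) ∈ E(G2) ✓
  (4,7) → (φ(4),φ(7)) = (2,8) ∈ E(G2) ✓
  (4,8) → (φ(4),φ(8)) = (4,8) ∈ E(G2) ✓
  (6,7) → (φ(6),φ(7)) = (2,5) ∈ E(G2) ✓
  (6,8) → (φ(6),φ(8)) = (4,5) ∈ E(G2) ✓
  (7,8) → (φ(7),φ(8)) = (2,4) ∈ E(G2) ✓
All 16 edges of G1 map to edges of G2, and |E(G1)| = |E(G2)| = 16, so φ is a bijection on edges as well as vertices. Hence G1 ≅ G2.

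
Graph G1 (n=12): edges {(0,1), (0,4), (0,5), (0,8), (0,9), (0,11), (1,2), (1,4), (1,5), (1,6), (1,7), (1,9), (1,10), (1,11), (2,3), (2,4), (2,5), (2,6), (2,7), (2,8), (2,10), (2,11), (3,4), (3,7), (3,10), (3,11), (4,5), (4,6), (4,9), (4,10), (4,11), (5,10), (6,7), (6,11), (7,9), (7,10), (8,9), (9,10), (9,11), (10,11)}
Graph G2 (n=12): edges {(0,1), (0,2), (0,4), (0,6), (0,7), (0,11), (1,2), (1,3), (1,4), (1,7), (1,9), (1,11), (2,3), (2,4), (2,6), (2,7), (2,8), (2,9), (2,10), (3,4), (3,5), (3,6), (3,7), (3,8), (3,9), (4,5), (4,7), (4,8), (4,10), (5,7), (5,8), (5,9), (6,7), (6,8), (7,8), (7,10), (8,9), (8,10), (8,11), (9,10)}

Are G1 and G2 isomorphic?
Yes, isomorphic

The graphs are isomorphic.
One valid mapping φ: V(G1) → V(G2): 0→0, 1→2, 2→8, 3→5, 4→7, 5→6, 6→10, 7→9, 8→11, 9→1, 10→3, 11→4

Verify φ preserves adjacency — for each edge of G1, its image is an edge of G2:
  (0,1) → (φ(0),φ(1)) = (0,2) ∈ E(G2) ✓
  (0,4) → (φ(0),φ(4)) = (0,7) ∈ E(G2) ✓
  (0,5) → (φ(0),φ(5)) = (0,6) ∈ E(G2) ✓
  (0,8) → (φ(0),φ(8)) = (0,11) ∈ E(G2) ✓
  (0,9) → (φ(0),φ(9)) = (0,1) ∈ E(G2) ✓
  (0,11) → (φ(0),φ(11)) = (0,4) ∈ E(G2) ✓
  (1,2) → (φ(1),φ(2)) = (2,8) ∈ E(G2) ✓
  (1,4) → (φ(1),φ(4)) = (2,7) ∈ E(G2) ✓
  (1,5) → (φ(1),φ(5)) = (2,6) ∈ E(G2) ✓
  (1,6) → (φ(1),φ(6)) = (2,10) ∈ E(G2) ✓
  (1,7) → (φ(1),φ(7)) = (2,9) ∈ E(G2) ✓
  (1,9) → (φ(1),φ(9)) = (1,2) ∈ E(G2) ✓
  (1,10) → (φ(1),φ(10)) = (2,3) ∈ E(G2) ✓
  (1,11) → (φ(1),φ(11)) = (2,4) ∈ E(G2) ✓
  (2,3) → (φ(2),φ(3)) = (5,8) ∈ E(G2) ✓
  (2,4) → (φ(2),φ(4)) = (7,8) ∈ E(G2) ✓
  (2,5) → (φ(2),φ(5)) = (6,8) ∈ E(G2) ✓
  (2,6) → (φ(2),φ(6)) = (8,10) ∈ E(G2) ✓
  (2,7) → (φ(2),φ(7)) = (8,9) ∈ E(G2) ✓
  (2,8) → (φ(2),φ(8)) = (8,11) ∈ E(G2) ✓
  (2,10) → (φ(2),φ(10)) = (3,8) ∈ E(G2) ✓
  (2,11) → (φ(2),φ(11)) = (4,8) ∈ E(G2) ✓
  (3,4) → (φ(3),φ(4)) = (5,7) ∈ E(G2) ✓
  (3,7) → (φ(3),φ(7)) = (5,9) ∈ E(G2) ✓
  (3,10) → (φ(3),φ(10)) = (3,5) ∈ E(G2) ✓
  (3,11) → (φ(3),φ(11)) = (4,5) ∈ E(G2) ✓
  (4,5) → (φ(4),φ(5)) = (6,7) ∈ E(G2) ✓
  (4,6) → (φ(4),φ(6)) = (7,10) ∈ E(G2) ✓
  (4,9) → (φ(4),φ(9)) = (1,7) ∈ E(G2) ✓
  (4,10) → (φ(4),φ(10)) = (3,7) ∈ E(G2) ✓
  (4,11) → (φ(4),φ(11)) = (4,7) ∈ E(G2) ✓
  (5,10) → (φ(5),φ(10)) = (3,6) ∈ E(G2) ✓
  (6,7) → (φ(6),φ(7)) = (9,10) ∈ E(G2) ✓
  (6,11) → (φ(6),φ(11)) = (4,10) ∈ E(G2) ✓
  (7,9) → (φ(7),φ(9)) = (1,9) ∈ E(G2) ✓
  (7,10) → (φ(7),φ(10)) = (3,9) ∈ E(G2) ✓
  (8,9) → (φ(8),φ(9)) = (1,11) ∈ E(G2) ✓
  (9,10) → (φ(9),φ(10)) = (1,3) ∈ E(G2) ✓
  (9,11) → (φ(9),φ(11)) = (1,4) ∈ E(G2) ✓
  (10,11) → (φ(10),φ(11)) = (3,4) ∈ E(G2) ✓
All 40 edges of G1 map to edges of G2, and |E(G1)| = |E(G2)| = 40, so φ is a bijection on edges as well as vertices. Hence G1 ≅ G2.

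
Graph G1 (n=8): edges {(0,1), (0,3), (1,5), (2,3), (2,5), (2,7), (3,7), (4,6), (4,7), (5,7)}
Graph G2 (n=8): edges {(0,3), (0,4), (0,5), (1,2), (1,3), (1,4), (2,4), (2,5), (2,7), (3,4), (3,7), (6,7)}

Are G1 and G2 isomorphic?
No, not isomorphic

The graphs are NOT isomorphic.

Degrees in G1: deg(0)=2, deg(1)=2, deg(2)=3, deg(3)=3, deg(4)=2, deg(5)=3, deg(6)=1, deg(7)=4.
Sorted degree sequence of G1: [4, 3, 3, 3, 2, 2, 2, 1].
Degrees in G2: deg(0)=3, deg(1)=3, deg(2)=4, deg(3)=4, deg(4)=4, deg(5)=2, deg(6)=1, deg(7)=3.
Sorted degree sequence of G2: [4, 4, 4, 3, 3, 3, 2, 1].
The (sorted) degree sequence is an isomorphism invariant, so since G1 and G2 have different degree sequences they cannot be isomorphic.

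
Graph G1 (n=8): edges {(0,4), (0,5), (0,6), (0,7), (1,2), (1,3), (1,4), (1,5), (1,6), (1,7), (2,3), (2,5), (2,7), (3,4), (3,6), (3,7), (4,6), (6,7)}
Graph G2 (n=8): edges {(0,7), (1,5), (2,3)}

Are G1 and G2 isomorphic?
No, not isomorphic

The graphs are NOT isomorphic.

Connected components of G1: 1 component(s) with vertex sets [[0, 1, 2, 3, 4, 5, 6, 7]], sizes [8].
Connected components of G2: 5 component(s) with vertex sets [[4], [6], [0, 7], [1, 5], [2, 3]], sizes [1, 1, 2, 2, 2].
The number of connected components (and the multiset of component sizes) is an isomorphism invariant — an isomorphism maps each component of G1 bijectively onto a component of G2. Since G1 has 1 component(s) and G2 has 5, they cannot be isomorphic.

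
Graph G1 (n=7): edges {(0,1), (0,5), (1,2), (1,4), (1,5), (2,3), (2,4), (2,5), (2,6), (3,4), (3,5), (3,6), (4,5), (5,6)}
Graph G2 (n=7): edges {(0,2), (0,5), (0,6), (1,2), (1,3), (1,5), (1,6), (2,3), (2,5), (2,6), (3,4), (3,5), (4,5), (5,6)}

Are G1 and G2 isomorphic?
Yes, isomorphic

The graphs are isomorphic.
One valid mapping φ: V(G1) → V(G2): 0→4, 1→3, 2→2, 3→6, 4→1, 5→5, 6→0

Verify φ preserves adjacency — for each edge of G1, its image is an edge of G2:
  (0,1) → (φ(0),φ(1)) = (3,4) ∈ E(G2) ✓
  (0,5) → (φ(0),φ(5)) = (4,5) ∈ E(G2) ✓
  (1,2) → (φ(1),φ(2)) = (2,3) ∈ E(G2) ✓
  (1,4) → (φ(1),φ(4)) = (1,3) ∈ E(G2) ✓
  (1,5) → (φ(1),φ(5)) = (3,5) ∈ E(G2) ✓
  (2,3) → (φ(2),φ(3)) = (2,6) ∈ E(G2) ✓
  (2,4) → (φ(2),φ(4)) = (1,2) ∈ E(G2) ✓
  (2,5) → (φ(2),φ(5)) = (2,5) ∈ E(G2) ✓
  (2,6) → (φ(2),φ(6)) = (0,2) ∈ E(G2) ✓
  (3,4) → (φ(3),φ(4)) = (1,6) ∈ E(G2) ✓
  (3,5) → (φ(3),φ(5)) = (5,6) ∈ E(G2) ✓
  (3,6) → (φ(3),φ(6)) = (0,6) ∈ E(G2) ✓
  (4,5) → (φ(4),φ(5)) = (1,5) ∈ E(G2) ✓
  (5,6) → (φ(5),φ(6)) = (0,5) ∈ E(G2) ✓
All 14 edges of G1 map to edges of G2, and |E(G1)| = |E(G2)| = 14, so φ is a bijection on edges as well as vertices. Hence G1 ≅ G2.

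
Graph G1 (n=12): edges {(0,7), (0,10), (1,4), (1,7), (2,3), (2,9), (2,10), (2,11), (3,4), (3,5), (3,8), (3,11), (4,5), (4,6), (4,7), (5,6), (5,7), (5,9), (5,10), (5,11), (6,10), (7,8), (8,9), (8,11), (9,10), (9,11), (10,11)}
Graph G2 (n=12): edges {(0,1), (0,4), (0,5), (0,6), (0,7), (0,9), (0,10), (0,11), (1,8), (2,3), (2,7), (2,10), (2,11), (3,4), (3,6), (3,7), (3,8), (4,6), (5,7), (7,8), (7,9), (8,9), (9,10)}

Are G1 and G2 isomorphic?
No, not isomorphic

The graphs are NOT isomorphic.

Counting triangles (3-cliques): G1 has 16, G2 has 8.
Triangle count is an isomorphism invariant, so differing triangle counts rule out isomorphism.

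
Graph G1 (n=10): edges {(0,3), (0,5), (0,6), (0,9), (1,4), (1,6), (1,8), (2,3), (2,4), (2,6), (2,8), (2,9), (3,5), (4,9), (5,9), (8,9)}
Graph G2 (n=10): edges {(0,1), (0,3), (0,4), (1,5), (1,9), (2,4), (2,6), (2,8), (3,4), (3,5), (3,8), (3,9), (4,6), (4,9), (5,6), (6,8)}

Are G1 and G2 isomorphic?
Yes, isomorphic

The graphs are isomorphic.
One valid mapping φ: V(G1) → V(G2): 0→6, 1→1, 2→3, 3→8, 4→0, 5→2, 6→5, 7→7, 8→9, 9→4

Verify φ preserves adjacency — for each edge of G1, its image is an edge of G2:
  (0,3) → (φ(0),φ(3)) = (6,8) ∈ E(G2) ✓
  (0,5) → (φ(0),φ(5)) = (2,6) ∈ E(G2) ✓
  (0,6) → (φ(0),φ(6)) = (5,6) ∈ E(G2) ✓
  (0,9) → (φ(0),φ(9)) = (4,6) ∈ E(G2) ✓
  (1,4) → (φ(1),φ(4)) = (0,1) ∈ E(G2) ✓
  (1,6) → (φ(1),φ(6)) = (1,5) ∈ E(G2) ✓
  (1,8) → (φ(1),φ(8)) = (1,9) ∈ E(G2) ✓
  (2,3) → (φ(2),φ(3)) = (3,8) ∈ E(G2) ✓
  (2,4) → (φ(2),φ(4)) = (0,3) ∈ E(G2) ✓
  (2,6) → (φ(2),φ(6)) = (3,5) ∈ E(G2) ✓
  (2,8) → (φ(2),φ(8)) = (3,9) ∈ E(G2) ✓
  (2,9) → (φ(2),φ(9)) = (3,4) ∈ E(G2) ✓
  (3,5) → (φ(3),φ(5)) = (2,8) ∈ E(G2) ✓
  (4,9) → (φ(4),φ(9)) = (0,4) ∈ E(G2) ✓
  (5,9) → (φ(5),φ(9)) = (2,4) ∈ E(G2) ✓
  (8,9) → (φ(8),φ(9)) = (4,9) ∈ E(G2) ✓
All 16 edges of G1 map to edges of G2, and |E(G1)| = |E(G2)| = 16, so φ is a bijection on edges as well as vertices. Hence G1 ≅ G2.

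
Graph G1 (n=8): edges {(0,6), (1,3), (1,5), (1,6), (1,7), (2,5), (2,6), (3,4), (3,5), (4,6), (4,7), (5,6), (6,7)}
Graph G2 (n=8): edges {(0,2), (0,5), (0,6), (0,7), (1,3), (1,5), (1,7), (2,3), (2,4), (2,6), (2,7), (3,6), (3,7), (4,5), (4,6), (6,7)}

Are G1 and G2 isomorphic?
No, not isomorphic

The graphs are NOT isomorphic.

Counting triangles (3-cliques): G1 has 5, G2 has 9.
Triangle count is an isomorphism invariant, so differing triangle counts rule out isomorphism.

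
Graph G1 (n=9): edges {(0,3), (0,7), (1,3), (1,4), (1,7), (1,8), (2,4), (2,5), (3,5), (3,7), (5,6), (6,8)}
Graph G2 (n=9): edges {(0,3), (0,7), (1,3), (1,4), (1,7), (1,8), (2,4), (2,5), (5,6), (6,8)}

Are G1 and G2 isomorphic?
No, not isomorphic

The graphs are NOT isomorphic.

Counting edges: G1 has 12 edge(s); G2 has 10 edge(s).
Edge count is an isomorphism invariant (a bijection on vertices induces a bijection on edges), so differing edge counts rule out isomorphism.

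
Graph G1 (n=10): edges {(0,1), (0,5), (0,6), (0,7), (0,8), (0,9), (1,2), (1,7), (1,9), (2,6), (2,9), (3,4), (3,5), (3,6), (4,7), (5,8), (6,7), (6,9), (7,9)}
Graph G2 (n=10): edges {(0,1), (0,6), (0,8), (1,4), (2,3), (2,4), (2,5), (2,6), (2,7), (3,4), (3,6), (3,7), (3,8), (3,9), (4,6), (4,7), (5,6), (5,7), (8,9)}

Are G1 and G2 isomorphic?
Yes, isomorphic

The graphs are isomorphic.
One valid mapping φ: V(G1) → V(G2): 0→3, 1→7, 2→5, 3→0, 4→1, 5→8, 6→6, 7→4, 8→9, 9→2

Verify φ preserves adjacency — for each edge of G1, its image is an edge of G2:
  (0,1) → (φ(0),φ(1)) = (3,7) ∈ E(G2) ✓
  (0,5) → (φ(0),φ(5)) = (3,8) ∈ E(G2) ✓
  (0,6) → (φ(0),φ(6)) = (3,6) ∈ E(G2) ✓
  (0,7) → (φ(0),φ(7)) = (3,4) ∈ E(G2) ✓
  (0,8) → (φ(0),φ(8)) = (3,9) ∈ E(G2) ✓
  (0,9) → (φ(0),φ(9)) = (2,3) ∈ E(G2) ✓
  (1,2) → (φ(1),φ(2)) = (5,7) ∈ E(G2) ✓
  (1,7) → (φ(1),φ(7)) = (4,7) ∈ E(G2) ✓
  (1,9) → (φ(1),φ(9)) = (2,7) ∈ E(G2) ✓
  (2,6) → (φ(2),φ(6)) = (5,6) ∈ E(G2) ✓
  (2,9) → (φ(2),φ(9)) = (2,5) ∈ E(G2) ✓
  (3,4) → (φ(3),φ(4)) = (0,1) ∈ E(G2) ✓
  (3,5) → (φ(3),φ(5)) = (0,8) ∈ E(G2) ✓
  (3,6) → (φ(3),φ(6)) = (0,6) ∈ E(G2) ✓
  (4,7) → (φ(4),φ(7)) = (1,4) ∈ E(G2) ✓
  (5,8) → (φ(5),φ(8)) = (8,9) ∈ E(G2) ✓
  (6,7) → (φ(6),φ(7)) = (4,6) ∈ E(G2) ✓
  (6,9) → (φ(6),φ(9)) = (2,6) ∈ E(G2) ✓
  (7,9) → (φ(7),φ(9)) = (2,4) ∈ E(G2) ✓
All 19 edges of G1 map to edges of G2, and |E(G1)| = |E(G2)| = 19, so φ is a bijection on edges as well as vertices. Hence G1 ≅ G2.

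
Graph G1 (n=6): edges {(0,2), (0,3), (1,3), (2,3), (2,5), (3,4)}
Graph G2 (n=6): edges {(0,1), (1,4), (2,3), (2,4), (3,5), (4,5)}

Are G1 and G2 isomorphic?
No, not isomorphic

The graphs are NOT isomorphic.

Counting triangles (3-cliques): G1 has 1, G2 has 0.
Triangle count is an isomorphism invariant, so differing triangle counts rule out isomorphism.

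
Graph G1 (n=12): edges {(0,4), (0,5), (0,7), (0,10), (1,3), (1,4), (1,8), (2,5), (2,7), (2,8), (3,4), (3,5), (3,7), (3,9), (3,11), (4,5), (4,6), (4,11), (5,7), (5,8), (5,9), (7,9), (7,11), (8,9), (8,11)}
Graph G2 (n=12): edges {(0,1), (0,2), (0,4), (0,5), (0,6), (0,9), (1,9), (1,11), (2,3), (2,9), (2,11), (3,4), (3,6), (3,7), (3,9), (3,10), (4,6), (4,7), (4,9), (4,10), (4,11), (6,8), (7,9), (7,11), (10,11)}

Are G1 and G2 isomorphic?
Yes, isomorphic

The graphs are isomorphic.
One valid mapping φ: V(G1) → V(G2): 0→6, 1→1, 2→10, 3→9, 4→0, 5→4, 6→5, 7→3, 8→11, 9→7, 10→8, 11→2

Verify φ preserves adjacency — for each edge of G1, its image is an edge of G2:
  (0,4) → (φ(0),φ(4)) = (0,6) ∈ E(G2) ✓
  (0,5) → (φ(0),φ(5)) = (4,6) ∈ E(G2) ✓
  (0,7) → (φ(0),φ(7)) = (3,6) ∈ E(G2) ✓
  (0,10) → (φ(0),φ(10)) = (6,8) ∈ E(G2) ✓
  (1,3) → (φ(1),φ(3)) = (1,9) ∈ E(G2) ✓
  (1,4) → (φ(1),φ(4)) = (0,1) ∈ E(G2) ✓
  (1,8) → (φ(1),φ(8)) = (1,11) ∈ E(G2) ✓
  (2,5) → (φ(2),φ(5)) = (4,10) ∈ E(G2) ✓
  (2,7) → (φ(2),φ(7)) = (3,10) ∈ E(G2) ✓
  (2,8) → (φ(2),φ(8)) = (10,11) ∈ E(G2) ✓
  (3,4) → (φ(3),φ(4)) = (0,9) ∈ E(G2) ✓
  (3,5) → (φ(3),φ(5)) = (4,9) ∈ E(G2) ✓
  (3,7) → (φ(3),φ(7)) = (3,9) ∈ E(G2) ✓
  (3,9) → (φ(3),φ(9)) = (7,9) ∈ E(G2) ✓
  (3,11) → (φ(3),φ(11)) = (2,9) ∈ E(G2) ✓
  (4,5) → (φ(4),φ(5)) = (0,4) ∈ E(G2) ✓
  (4,6) → (φ(4),φ(6)) = (0,5) ∈ E(G2) ✓
  (4,11) → (φ(4),φ(11)) = (0,2) ∈ E(G2) ✓
  (5,7) → (φ(5),φ(7)) = (3,4) ∈ E(G2) ✓
  (5,8) → (φ(5),φ(8)) = (4,11) ∈ E(G2) ✓
  (5,9) → (φ(5),φ(9)) = (4,7) ∈ E(G2) ✓
  (7,9) → (φ(7),φ(9)) = (3,7) ∈ E(G2) ✓
  (7,11) → (φ(7),φ(11)) = (2,3) ∈ E(G2) ✓
  (8,9) → (φ(8),φ(9)) = (7,11) ∈ E(G2) ✓
  (8,11) → (φ(8),φ(11)) = (2,11) ∈ E(G2) ✓
All 25 edges of G1 map to edges of G2, and |E(G1)| = |E(G2)| = 25, so φ is a bijection on edges as well as vertices. Hence G1 ≅ G2.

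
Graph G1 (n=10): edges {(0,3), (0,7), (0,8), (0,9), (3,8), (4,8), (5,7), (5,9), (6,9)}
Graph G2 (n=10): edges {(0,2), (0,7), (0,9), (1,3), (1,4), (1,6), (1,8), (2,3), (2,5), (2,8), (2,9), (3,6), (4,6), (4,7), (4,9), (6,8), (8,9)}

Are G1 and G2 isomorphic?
No, not isomorphic

The graphs are NOT isomorphic.

Connected components of G1: 3 component(s) with vertex sets [[1], [2], [0, 3, 4, 5, 6, 7, 8, 9]], sizes [1, 1, 8].
Connected components of G2: 1 component(s) with vertex sets [[0, 1, 2, 3, 4, 5, 6, 7, 8, 9]], sizes [10].
The number of connected components (and the multiset of component sizes) is an isomorphism invariant — an isomorphism maps each component of G1 bijectively onto a component of G2. Since G1 has 3 component(s) and G2 has 1, they cannot be isomorphic.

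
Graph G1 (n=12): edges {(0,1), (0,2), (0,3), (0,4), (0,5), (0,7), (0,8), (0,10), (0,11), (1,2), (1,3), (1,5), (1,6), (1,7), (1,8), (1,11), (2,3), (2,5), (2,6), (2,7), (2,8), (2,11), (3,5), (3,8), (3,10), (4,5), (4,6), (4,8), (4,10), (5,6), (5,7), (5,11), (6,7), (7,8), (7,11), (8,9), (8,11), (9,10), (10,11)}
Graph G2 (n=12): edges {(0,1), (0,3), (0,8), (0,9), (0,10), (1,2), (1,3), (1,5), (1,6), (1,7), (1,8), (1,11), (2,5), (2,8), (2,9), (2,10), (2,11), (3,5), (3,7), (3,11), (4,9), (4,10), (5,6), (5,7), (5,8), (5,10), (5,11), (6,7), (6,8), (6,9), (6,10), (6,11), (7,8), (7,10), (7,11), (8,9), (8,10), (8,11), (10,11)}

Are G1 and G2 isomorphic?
Yes, isomorphic

The graphs are isomorphic.
One valid mapping φ: V(G1) → V(G2): 0→8, 1→11, 2→5, 3→2, 4→0, 5→1, 6→3, 7→7, 8→10, 9→4, 10→9, 11→6

Verify φ preserves adjacency — for each edge of G1, its image is an edge of G2:
  (0,1) → (φ(0),φ(1)) = (8,11) ∈ E(G2) ✓
  (0,2) → (φ(0),φ(2)) = (5,8) ∈ E(G2) ✓
  (0,3) → (φ(0),φ(3)) = (2,8) ∈ E(G2) ✓
  (0,4) → (φ(0),φ(4)) = (0,8) ∈ E(G2) ✓
  (0,5) → (φ(0),φ(5)) = (1,8) ∈ E(G2) ✓
  (0,7) → (φ(0),φ(7)) = (7,8) ∈ E(G2) ✓
  (0,8) → (φ(0),φ(8)) = (8,10) ∈ E(G2) ✓
  (0,10) → (φ(0),φ(10)) = (8,9) ∈ E(G2) ✓
  (0,11) → (φ(0),φ(11)) = (6,8) ∈ E(G2) ✓
  (1,2) → (φ(1),φ(2)) = (5,11) ∈ E(G2) ✓
  (1,3) → (φ(1),φ(3)) = (2,11) ∈ E(G2) ✓
  (1,5) → (φ(1),φ(5)) = (1,11) ∈ E(G2) ✓
  (1,6) → (φ(1),φ(6)) = (3,11) ∈ E(G2) ✓
  (1,7) → (φ(1),φ(7)) = (7,11) ∈ E(G2) ✓
  (1,8) → (φ(1),φ(8)) = (10,11) ∈ E(G2) ✓
  (1,11) → (φ(1),φ(11)) = (6,11) ∈ E(G2) ✓
  (2,3) → (φ(2),φ(3)) = (2,5) ∈ E(G2) ✓
  (2,5) → (φ(2),φ(5)) = (1,5) ∈ E(G2) ✓
  (2,6) → (φ(2),φ(6)) = (3,5) ∈ E(G2) ✓
  (2,7) → (φ(2),φ(7)) = (5,7) ∈ E(G2) ✓
  (2,8) → (φ(2),φ(8)) = (5,10) ∈ E(G2) ✓
  (2,11) → (φ(2),φ(11)) = (5,6) ∈ E(G2) ✓
  (3,5) → (φ(3),φ(5)) = (1,2) ∈ E(G2) ✓
  (3,8) → (φ(3),φ(8)) = (2,10) ∈ E(G2) ✓
  (3,10) → (φ(3),φ(10)) = (2,9) ∈ E(G2) ✓
  (4,5) → (φ(4),φ(5)) = (0,1) ∈ E(G2) ✓
  (4,6) → (φ(4),φ(6)) = (0,3) ∈ E(G2) ✓
  (4,8) → (φ(4),φ(8)) = (0,10) ∈ E(G2) ✓
  (4,10) → (φ(4),φ(10)) = (0,9) ∈ E(G2) ✓
  (5,6) → (φ(5),φ(6)) = (1,3) ∈ E(G2) ✓
  (5,7) → (φ(5),φ(7)) = (1,7) ∈ E(G2) ✓
  (5,11) → (φ(5),φ(11)) = (1,6) ∈ E(G2) ✓
  (6,7) → (φ(6),φ(7)) = (3,7) ∈ E(G2) ✓
  (7,8) → (φ(7),φ(8)) = (7,10) ∈ E(G2) ✓
  (7,11) → (φ(7),φ(11)) = (6,7) ∈ E(G2) ✓
  (8,9) → (φ(8),φ(9)) = (4,10) ∈ E(G2) ✓
  (8,11) → (φ(8),φ(11)) = (6,10) ∈ E(G2) ✓
  (9,10) → (φ(9),φ(10)) = (4,9) ∈ E(G2) ✓
  (10,11) → (φ(10),φ(11)) = (6,9) ∈ E(G2) ✓
All 39 edges of G1 map to edges of G2, and |E(G1)| = |E(G2)| = 39, so φ is a bijection on edges as well as vertices. Hence G1 ≅ G2.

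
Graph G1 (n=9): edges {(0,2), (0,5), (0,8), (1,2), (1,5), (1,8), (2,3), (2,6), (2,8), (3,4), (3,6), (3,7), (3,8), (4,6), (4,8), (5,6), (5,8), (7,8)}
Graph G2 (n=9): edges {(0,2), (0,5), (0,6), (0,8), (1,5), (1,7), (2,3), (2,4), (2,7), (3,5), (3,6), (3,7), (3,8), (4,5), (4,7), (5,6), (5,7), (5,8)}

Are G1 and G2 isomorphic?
Yes, isomorphic

The graphs are isomorphic.
One valid mapping φ: V(G1) → V(G2): 0→6, 1→8, 2→3, 3→7, 4→4, 5→0, 6→2, 7→1, 8→5

Verify φ preserves adjacency — for each edge of G1, its image is an edge of G2:
  (0,2) → (φ(0),φ(2)) = (3,6) ∈ E(G2) ✓
  (0,5) → (φ(0),φ(5)) = (0,6) ∈ E(G2) ✓
  (0,8) → (φ(0),φ(8)) = (5,6) ∈ E(G2) ✓
  (1,2) → (φ(1),φ(2)) = (3,8) ∈ E(G2) ✓
  (1,5) → (φ(1),φ(5)) = (0,8) ∈ E(G2) ✓
  (1,8) → (φ(1),φ(8)) = (5,8) ∈ E(G2) ✓
  (2,3) → (φ(2),φ(3)) = (3,7) ∈ E(G2) ✓
  (2,6) → (φ(2),φ(6)) = (2,3) ∈ E(G2) ✓
  (2,8) → (φ(2),φ(8)) = (3,5) ∈ E(G2) ✓
  (3,4) → (φ(3),φ(4)) = (4,7) ∈ E(G2) ✓
  (3,6) → (φ(3),φ(6)) = (2,7) ∈ E(G2) ✓
  (3,7) → (φ(3),φ(7)) = (1,7) ∈ E(G2) ✓
  (3,8) → (φ(3),φ(8)) = (5,7) ∈ E(G2) ✓
  (4,6) → (φ(4),φ(6)) = (2,4) ∈ E(G2) ✓
  (4,8) → (φ(4),φ(8)) = (4,5) ∈ E(G2) ✓
  (5,6) → (φ(5),φ(6)) = (0,2) ∈ E(G2) ✓
  (5,8) → (φ(5),φ(8)) = (0,5) ∈ E(G2) ✓
  (7,8) → (φ(7),φ(8)) = (1,5) ∈ E(G2) ✓
All 18 edges of G1 map to edges of G2, and |E(G1)| = |E(G2)| = 18, so φ is a bijection on edges as well as vertices. Hence G1 ≅ G2.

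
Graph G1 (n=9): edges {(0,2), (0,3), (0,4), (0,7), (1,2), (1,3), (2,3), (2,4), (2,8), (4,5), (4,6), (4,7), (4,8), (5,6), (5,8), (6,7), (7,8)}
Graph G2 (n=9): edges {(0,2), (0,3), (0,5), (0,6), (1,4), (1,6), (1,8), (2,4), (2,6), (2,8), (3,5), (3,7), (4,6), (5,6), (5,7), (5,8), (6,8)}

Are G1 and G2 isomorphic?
Yes, isomorphic

The graphs are isomorphic.
One valid mapping φ: V(G1) → V(G2): 0→0, 1→7, 2→5, 3→3, 4→6, 5→1, 6→4, 7→2, 8→8

Verify φ preserves adjacency — for each edge of G1, its image is an edge of G2:
  (0,2) → (φ(0),φ(2)) = (0,5) ∈ E(G2) ✓
  (0,3) → (φ(0),φ(3)) = (0,3) ∈ E(G2) ✓
  (0,4) → (φ(0),φ(4)) = (0,6) ∈ E(G2) ✓
  (0,7) → (φ(0),φ(7)) = (0,2) ∈ E(G2) ✓
  (1,2) → (φ(1),φ(2)) = (5,7) ∈ E(G2) ✓
  (1,3) → (φ(1),φ(3)) = (3,7) ∈ E(G2) ✓
  (2,3) → (φ(2),φ(3)) = (3,5) ∈ E(G2) ✓
  (2,4) → (φ(2),φ(4)) = (5,6) ∈ E(G2) ✓
  (2,8) → (φ(2),φ(8)) = (5,8) ∈ E(G2) ✓
  (4,5) → (φ(4),φ(5)) = (1,6) ∈ E(G2) ✓
  (4,6) → (φ(4),φ(6)) = (4,6) ∈ E(G2) ✓
  (4,7) → (φ(4),φ(7)) = (2,6) ∈ E(G2) ✓
  (4,8) → (φ(4),φ(8)) = (6,8) ∈ E(G2) ✓
  (5,6) → (φ(5),φ(6)) = (1,4) ∈ E(G2) ✓
  (5,8) → (φ(5),φ(8)) = (1,8) ∈ E(G2) ✓
  (6,7) → (φ(6),φ(7)) = (2,4) ∈ E(G2) ✓
  (7,8) → (φ(7),φ(8)) = (2,8) ∈ E(G2) ✓
All 17 edges of G1 map to edges of G2, and |E(G1)| = |E(G2)| = 17, so φ is a bijection on edges as well as vertices. Hence G1 ≅ G2.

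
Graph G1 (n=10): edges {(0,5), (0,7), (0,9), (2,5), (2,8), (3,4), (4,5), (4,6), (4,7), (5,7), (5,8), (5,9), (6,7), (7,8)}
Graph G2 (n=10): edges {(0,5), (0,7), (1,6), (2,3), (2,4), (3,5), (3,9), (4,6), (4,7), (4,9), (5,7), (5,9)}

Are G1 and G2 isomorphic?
No, not isomorphic

The graphs are NOT isomorphic.

Counting triangles (3-cliques): G1 has 6, G2 has 2.
Triangle count is an isomorphism invariant, so differing triangle counts rule out isomorphism.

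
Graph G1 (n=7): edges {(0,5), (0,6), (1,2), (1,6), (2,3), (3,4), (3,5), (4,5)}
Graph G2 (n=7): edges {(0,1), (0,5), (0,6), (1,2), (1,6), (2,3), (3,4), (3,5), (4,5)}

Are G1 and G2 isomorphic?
No, not isomorphic

The graphs are NOT isomorphic.

Counting edges: G1 has 8 edge(s); G2 has 9 edge(s).
Edge count is an isomorphism invariant (a bijection on vertices induces a bijection on edges), so differing edge counts rule out isomorphism.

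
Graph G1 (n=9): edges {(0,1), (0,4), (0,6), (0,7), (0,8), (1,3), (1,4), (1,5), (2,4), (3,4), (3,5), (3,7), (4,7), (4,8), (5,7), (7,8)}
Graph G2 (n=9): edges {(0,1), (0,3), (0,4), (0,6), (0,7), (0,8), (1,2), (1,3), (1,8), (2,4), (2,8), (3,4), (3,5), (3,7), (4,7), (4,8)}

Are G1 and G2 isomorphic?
Yes, isomorphic

The graphs are isomorphic.
One valid mapping φ: V(G1) → V(G2): 0→3, 1→1, 2→6, 3→8, 4→0, 5→2, 6→5, 7→4, 8→7

Verify φ preserves adjacency — for each edge of G1, its image is an edge of G2:
  (0,1) → (φ(0),φ(1)) = (1,3) ∈ E(G2) ✓
  (0,4) → (φ(0),φ(4)) = (0,3) ∈ E(G2) ✓
  (0,6) → (φ(0),φ(6)) = (3,5) ∈ E(G2) ✓
  (0,7) → (φ(0),φ(7)) = (3,4) ∈ E(G2) ✓
  (0,8) → (φ(0),φ(8)) = (3,7) ∈ E(G2) ✓
  (1,3) → (φ(1),φ(3)) = (1,8) ∈ E(G2) ✓
  (1,4) → (φ(1),φ(4)) = (0,1) ∈ E(G2) ✓
  (1,5) → (φ(1),φ(5)) = (1,2) ∈ E(G2) ✓
  (2,4) → (φ(2),φ(4)) = (0,6) ∈ E(G2) ✓
  (3,4) → (φ(3),φ(4)) = (0,8) ∈ E(G2) ✓
  (3,5) → (φ(3),φ(5)) = (2,8) ∈ E(G2) ✓
  (3,7) → (φ(3),φ(7)) = (4,8) ∈ E(G2) ✓
  (4,7) → (φ(4),φ(7)) = (0,4) ∈ E(G2) ✓
  (4,8) → (φ(4),φ(8)) = (0,7) ∈ E(G2) ✓
  (5,7) → (φ(5),φ(7)) = (2,4) ∈ E(G2) ✓
  (7,8) → (φ(7),φ(8)) = (4,7) ∈ E(G2) ✓
All 16 edges of G1 map to edges of G2, and |E(G1)| = |E(G2)| = 16, so φ is a bijection on edges as well as vertices. Hence G1 ≅ G2.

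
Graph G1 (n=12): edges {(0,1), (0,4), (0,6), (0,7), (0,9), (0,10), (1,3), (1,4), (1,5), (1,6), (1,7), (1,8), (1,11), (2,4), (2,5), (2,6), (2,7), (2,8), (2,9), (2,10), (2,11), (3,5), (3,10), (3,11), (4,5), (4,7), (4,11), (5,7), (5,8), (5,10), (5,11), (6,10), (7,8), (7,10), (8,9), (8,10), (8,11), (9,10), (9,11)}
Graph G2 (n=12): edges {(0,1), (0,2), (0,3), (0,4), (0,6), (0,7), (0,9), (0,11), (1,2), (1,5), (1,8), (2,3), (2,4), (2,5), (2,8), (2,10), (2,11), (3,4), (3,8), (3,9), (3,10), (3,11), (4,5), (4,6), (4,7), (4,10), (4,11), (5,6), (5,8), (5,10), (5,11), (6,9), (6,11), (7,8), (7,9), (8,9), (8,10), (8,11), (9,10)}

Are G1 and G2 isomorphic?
Yes, isomorphic

The graphs are isomorphic.
One valid mapping φ: V(G1) → V(G2): 0→9, 1→8, 2→4, 3→1, 4→10, 5→2, 6→7, 7→3, 8→11, 9→6, 10→0, 11→5

Verify φ preserves adjacency — for each edge of G1, its image is an edge of G2:
  (0,1) → (φ(0),φ(1)) = (8,9) ∈ E(G2) ✓
  (0,4) → (φ(0),φ(4)) = (9,10) ∈ E(G2) ✓
  (0,6) → (φ(0),φ(6)) = (7,9) ∈ E(G2) ✓
  (0,7) → (φ(0),φ(7)) = (3,9) ∈ E(G2) ✓
  (0,9) → (φ(0),φ(9)) = (6,9) ∈ E(G2) ✓
  (0,10) → (φ(0),φ(10)) = (0,9) ∈ E(G2) ✓
  (1,3) → (φ(1),φ(3)) = (1,8) ∈ E(G2) ✓
  (1,4) → (φ(1),φ(4)) = (8,10) ∈ E(G2) ✓
  (1,5) → (φ(1),φ(5)) = (2,8) ∈ E(G2) ✓
  (1,6) → (φ(1),φ(6)) = (7,8) ∈ E(G2) ✓
  (1,7) → (φ(1),φ(7)) = (3,8) ∈ E(G2) ✓
  (1,8) → (φ(1),φ(8)) = (8,11) ∈ E(G2) ✓
  (1,11) → (φ(1),φ(11)) = (5,8) ∈ E(G2) ✓
  (2,4) → (φ(2),φ(4)) = (4,10) ∈ E(G2) ✓
  (2,5) → (φ(2),φ(5)) = (2,4) ∈ E(G2) ✓
  (2,6) → (φ(2),φ(6)) = (4,7) ∈ E(G2) ✓
  (2,7) → (φ(2),φ(7)) = (3,4) ∈ E(G2) ✓
  (2,8) → (φ(2),φ(8)) = (4,11) ∈ E(G2) ✓
  (2,9) → (φ(2),φ(9)) = (4,6) ∈ E(G2) ✓
  (2,10) → (φ(2),φ(10)) = (0,4) ∈ E(G2) ✓
  (2,11) → (φ(2),φ(11)) = (4,5) ∈ E(G2) ✓
  (3,5) → (φ(3),φ(5)) = (1,2) ∈ E(G2) ✓
  (3,10) → (φ(3),φ(10)) = (0,1) ∈ E(G2) ✓
  (3,11) → (φ(3),φ(11)) = (1,5) ∈ E(G2) ✓
  (4,5) → (φ(4),φ(5)) = (2,10) ∈ E(G2) ✓
  (4,7) → (φ(4),φ(7)) = (3,10) ∈ E(G2) ✓
  (4,11) → (φ(4),φ(11)) = (5,10) ∈ E(G2) ✓
  (5,7) → (φ(5),φ(7)) = (2,3) ∈ E(G2) ✓
  (5,8) → (φ(5),φ(8)) = (2,11) ∈ E(G2) ✓
  (5,10) → (φ(5),φ(10)) = (0,2) ∈ E(G2) ✓
  (5,11) → (φ(5),φ(11)) = (2,5) ∈ E(G2) ✓
  (6,10) → (φ(6),φ(10)) = (0,7) ∈ E(G2) ✓
  (7,8) → (φ(7),φ(8)) = (3,11) ∈ E(G2) ✓
  (7,10) → (φ(7),φ(10)) = (0,3) ∈ E(G2) ✓
  (8,9) → (φ(8),φ(9)) = (6,11) ∈ E(G2) ✓
  (8,10) → (φ(8),φ(10)) = (0,11) ∈ E(G2) ✓
  (8,11) → (φ(8),φ(11)) = (5,11) ∈ E(G2) ✓
  (9,10) → (φ(9),φ(10)) = (0,6) ∈ E(G2) ✓
  (9,11) → (φ(9),φ(11)) = (5,6) ∈ E(G2) ✓
All 39 edges of G1 map to edges of G2, and |E(G1)| = |E(G2)| = 39, so φ is a bijection on edges as well as vertices. Hence G1 ≅ G2.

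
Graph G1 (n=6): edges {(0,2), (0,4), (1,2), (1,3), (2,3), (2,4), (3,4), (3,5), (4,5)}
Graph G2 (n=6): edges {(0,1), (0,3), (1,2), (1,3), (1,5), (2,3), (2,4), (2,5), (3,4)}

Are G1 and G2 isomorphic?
Yes, isomorphic

The graphs are isomorphic.
One valid mapping φ: V(G1) → V(G2): 0→5, 1→4, 2→2, 3→3, 4→1, 5→0

Verify φ preserves adjacency — for each edge of G1, its image is an edge of G2:
  (0,2) → (φ(0),φ(2)) = (2,5) ∈ E(G2) ✓
  (0,4) → (φ(0),φ(4)) = (1,5) ∈ E(G2) ✓
  (1,2) → (φ(1),φ(2)) = (2,4) ∈ E(G2) ✓
  (1,3) → (φ(1),φ(3)) = (3,4) ∈ E(G2) ✓
  (2,3) → (φ(2),φ(3)) = (2,3) ∈ E(G2) ✓
  (2,4) → (φ(2),φ(4)) = (1,2) ∈ E(G2) ✓
  (3,4) → (φ(3),φ(4)) = (1,3) ∈ E(G2) ✓
  (3,5) → (φ(3),φ(5)) = (0,3) ∈ E(G2) ✓
  (4,5) → (φ(4),φ(5)) = (0,1) ∈ E(G2) ✓
All 9 edges of G1 map to edges of G2, and |E(G1)| = |E(G2)| = 9, so φ is a bijection on edges as well as vertices. Hence G1 ≅ G2.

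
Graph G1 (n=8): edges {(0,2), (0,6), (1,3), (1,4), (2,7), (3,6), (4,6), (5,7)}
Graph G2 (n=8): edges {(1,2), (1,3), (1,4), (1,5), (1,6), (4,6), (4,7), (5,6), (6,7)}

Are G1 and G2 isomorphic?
No, not isomorphic

The graphs are NOT isomorphic.

Connected components of G1: 1 component(s) with vertex sets [[0, 1, 2, 3, 4, 5, 6, 7]], sizes [8].
Connected components of G2: 2 component(s) with vertex sets [[0], [1, 2, 3, 4, 5, 6, 7]], sizes [1, 7].
The number of connected components (and the multiset of component sizes) is an isomorphism invariant — an isomorphism maps each component of G1 bijectively onto a component of G2. Since G1 has 1 component(s) and G2 has 2, they cannot be isomorphic.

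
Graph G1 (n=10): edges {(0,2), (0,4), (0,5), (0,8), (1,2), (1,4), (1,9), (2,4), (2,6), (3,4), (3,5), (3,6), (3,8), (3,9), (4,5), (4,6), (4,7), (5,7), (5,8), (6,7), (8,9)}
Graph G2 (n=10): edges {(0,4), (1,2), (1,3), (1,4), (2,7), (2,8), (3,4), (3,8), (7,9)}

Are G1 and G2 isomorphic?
No, not isomorphic

The graphs are NOT isomorphic.

Degrees in G1: deg(0)=4, deg(1)=3, deg(2)=4, deg(3)=5, deg(4)=7, deg(5)=5, deg(6)=4, deg(7)=3, deg(8)=4, deg(9)=3.
Sorted degree sequence of G1: [7, 5, 5, 4, 4, 4, 4, 3, 3, 3].
Degrees in G2: deg(0)=1, deg(1)=3, deg(2)=3, deg(3)=3, deg(4)=3, deg(5)=0, deg(6)=0, deg(7)=2, deg(8)=2, deg(9)=1.
Sorted degree sequence of G2: [3, 3, 3, 3, 2, 2, 1, 1, 0, 0].
The (sorted) degree sequence is an isomorphism invariant, so since G1 and G2 have different degree sequences they cannot be isomorphic.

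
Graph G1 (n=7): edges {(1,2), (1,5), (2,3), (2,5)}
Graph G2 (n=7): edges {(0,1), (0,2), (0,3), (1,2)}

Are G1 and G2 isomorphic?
Yes, isomorphic

The graphs are isomorphic.
One valid mapping φ: V(G1) → V(G2): 0→5, 1→1, 2→0, 3→3, 4→4, 5→2, 6→6

Verify φ preserves adjacency — for each edge of G1, its image is an edge of G2:
  (1,2) → (φ(1),φ(2)) = (0,1) ∈ E(G2) ✓
  (1,5) → (φ(1),φ(5)) = (1,2) ∈ E(G2) ✓
  (2,3) → (φ(2),φ(3)) = (0,3) ∈ E(G2) ✓
  (2,5) → (φ(2),φ(5)) = (0,2) ∈ E(G2) ✓
All 4 edges of G1 map to edges of G2, and |E(G1)| = |E(G2)| = 4, so φ is a bijection on edges as well as vertices. Hence G1 ≅ G2.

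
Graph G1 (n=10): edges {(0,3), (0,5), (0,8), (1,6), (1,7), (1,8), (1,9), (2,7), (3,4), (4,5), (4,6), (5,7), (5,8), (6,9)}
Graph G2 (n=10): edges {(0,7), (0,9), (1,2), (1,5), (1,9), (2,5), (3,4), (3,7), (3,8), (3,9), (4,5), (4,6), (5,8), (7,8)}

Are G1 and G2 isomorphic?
Yes, isomorphic

The graphs are isomorphic.
One valid mapping φ: V(G1) → V(G2): 0→7, 1→5, 2→6, 3→0, 4→9, 5→3, 6→1, 7→4, 8→8, 9→2

Verify φ preserves adjacency — for each edge of G1, its image is an edge of G2:
  (0,3) → (φ(0),φ(3)) = (0,7) ∈ E(G2) ✓
  (0,5) → (φ(0),φ(5)) = (3,7) ∈ E(G2) ✓
  (0,8) → (φ(0),φ(8)) = (7,8) ∈ E(G2) ✓
  (1,6) → (φ(1),φ(6)) = (1,5) ∈ E(G2) ✓
  (1,7) → (φ(1),φ(7)) = (4,5) ∈ E(G2) ✓
  (1,8) → (φ(1),φ(8)) = (5,8) ∈ E(G2) ✓
  (1,9) → (φ(1),φ(9)) = (2,5) ∈ E(G2) ✓
  (2,7) → (φ(2),φ(7)) = (4,6) ∈ E(G2) ✓
  (3,4) → (φ(3),φ(4)) = (0,9) ∈ E(G2) ✓
  (4,5) → (φ(4),φ(5)) = (3,9) ∈ E(G2) ✓
  (4,6) → (φ(4),φ(6)) = (1,9) ∈ E(G2) ✓
  (5,7) → (φ(5),φ(7)) = (3,4) ∈ E(G2) ✓
  (5,8) → (φ(5),φ(8)) = (3,8) ∈ E(G2) ✓
  (6,9) → (φ(6),φ(9)) = (1,2) ∈ E(G2) ✓
All 14 edges of G1 map to edges of G2, and |E(G1)| = |E(G2)| = 14, so φ is a bijection on edges as well as vertices. Hence G1 ≅ G2.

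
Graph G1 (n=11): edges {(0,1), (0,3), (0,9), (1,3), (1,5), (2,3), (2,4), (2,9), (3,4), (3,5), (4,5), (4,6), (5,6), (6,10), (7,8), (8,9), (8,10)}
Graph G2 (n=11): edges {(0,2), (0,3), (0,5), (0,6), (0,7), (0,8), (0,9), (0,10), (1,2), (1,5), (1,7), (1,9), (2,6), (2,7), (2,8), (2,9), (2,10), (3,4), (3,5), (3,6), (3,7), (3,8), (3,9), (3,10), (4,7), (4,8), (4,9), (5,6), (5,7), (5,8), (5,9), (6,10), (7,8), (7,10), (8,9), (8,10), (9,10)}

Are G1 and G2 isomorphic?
No, not isomorphic

The graphs are NOT isomorphic.

Counting triangles (3-cliques): G1 has 5, G2 has 50.
Triangle count is an isomorphism invariant, so differing triangle counts rule out isomorphism.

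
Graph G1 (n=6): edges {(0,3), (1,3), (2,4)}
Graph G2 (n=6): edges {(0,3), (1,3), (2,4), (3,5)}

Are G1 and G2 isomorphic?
No, not isomorphic

The graphs are NOT isomorphic.

Counting edges: G1 has 3 edge(s); G2 has 4 edge(s).
Edge count is an isomorphism invariant (a bijection on vertices induces a bijection on edges), so differing edge counts rule out isomorphism.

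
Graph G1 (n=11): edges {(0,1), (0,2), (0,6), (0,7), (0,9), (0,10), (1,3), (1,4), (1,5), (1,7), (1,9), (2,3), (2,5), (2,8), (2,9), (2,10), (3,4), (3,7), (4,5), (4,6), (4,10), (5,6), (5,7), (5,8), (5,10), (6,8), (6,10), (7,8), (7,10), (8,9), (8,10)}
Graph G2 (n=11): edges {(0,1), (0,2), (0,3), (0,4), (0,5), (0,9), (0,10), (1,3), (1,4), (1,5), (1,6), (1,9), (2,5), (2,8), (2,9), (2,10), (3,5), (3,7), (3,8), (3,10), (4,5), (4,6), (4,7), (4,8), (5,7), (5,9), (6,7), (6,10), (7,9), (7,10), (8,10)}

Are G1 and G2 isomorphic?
Yes, isomorphic

The graphs are isomorphic.
One valid mapping φ: V(G1) → V(G2): 0→7, 1→10, 2→4, 3→8, 4→2, 5→0, 6→9, 7→3, 8→1, 9→6, 10→5

Verify φ preserves adjacency — for each edge of G1, its image is an edge of G2:
  (0,1) → (φ(0),φ(1)) = (7,10) ∈ E(G2) ✓
  (0,2) → (φ(0),φ(2)) = (4,7) ∈ E(G2) ✓
  (0,6) → (φ(0),φ(6)) = (7,9) ∈ E(G2) ✓
  (0,7) → (φ(0),φ(7)) = (3,7) ∈ E(G2) ✓
  (0,9) → (φ(0),φ(9)) = (6,7) ∈ E(G2) ✓
  (0,10) → (φ(0),φ(10)) = (5,7) ∈ E(G2) ✓
  (1,3) → (φ(1),φ(3)) = (8,10) ∈ E(G2) ✓
  (1,4) → (φ(1),φ(4)) = (2,10) ∈ E(G2) ✓
  (1,5) → (φ(1),φ(5)) = (0,10) ∈ E(G2) ✓
  (1,7) → (φ(1),φ(7)) = (3,10) ∈ E(G2) ✓
  (1,9) → (φ(1),φ(9)) = (6,10) ∈ E(G2) ✓
  (2,3) → (φ(2),φ(3)) = (4,8) ∈ E(G2) ✓
  (2,5) → (φ(2),φ(5)) = (0,4) ∈ E(G2) ✓
  (2,8) → (φ(2),φ(8)) = (1,4) ∈ E(G2) ✓
  (2,9) → (φ(2),φ(9)) = (4,6) ∈ E(G2) ✓
  (2,10) → (φ(2),φ(10)) = (4,5) ∈ E(G2) ✓
  (3,4) → (φ(3),φ(4)) = (2,8) ∈ E(G2) ✓
  (3,7) → (φ(3),φ(7)) = (3,8) ∈ E(G2) ✓
  (4,5) → (φ(4),φ(5)) = (0,2) ∈ E(G2) ✓
  (4,6) → (φ(4),φ(6)) = (2,9) ∈ E(G2) ✓
  (4,10) → (φ(4),φ(10)) = (2,5) ∈ E(G2) ✓
  (5,6) → (φ(5),φ(6)) = (0,9) ∈ E(G2) ✓
  (5,7) → (φ(5),φ(7)) = (0,3) ∈ E(G2) ✓
  (5,8) → (φ(5),φ(8)) = (0,1) ∈ E(G2) ✓
  (5,10) → (φ(5),φ(10)) = (0,5) ∈ E(G2) ✓
  (6,8) → (φ(6),φ(8)) = (1,9) ∈ E(G2) ✓
  (6,10) → (φ(6),φ(10)) = (5,9) ∈ E(G2) ✓
  (7,8) → (φ(7),φ(8)) = (1,3) ∈ E(G2) ✓
  (7,10) → (φ(7),φ(10)) = (3,5) ∈ E(G2) ✓
  (8,9) → (φ(8),φ(9)) = (1,6) ∈ E(G2) ✓
  (8,10) → (φ(8),φ(10)) = (1,5) ∈ E(G2) ✓
All 31 edges of G1 map to edges of G2, and |E(G1)| = |E(G2)| = 31, so φ is a bijection on edges as well as vertices. Hence G1 ≅ G2.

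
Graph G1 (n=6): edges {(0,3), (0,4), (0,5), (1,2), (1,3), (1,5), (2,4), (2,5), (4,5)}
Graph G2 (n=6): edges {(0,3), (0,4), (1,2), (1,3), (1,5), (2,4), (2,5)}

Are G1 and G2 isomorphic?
No, not isomorphic

The graphs are NOT isomorphic.

Counting edges: G1 has 9 edge(s); G2 has 7 edge(s).
Edge count is an isomorphism invariant (a bijection on vertices induces a bijection on edges), so differing edge counts rule out isomorphism.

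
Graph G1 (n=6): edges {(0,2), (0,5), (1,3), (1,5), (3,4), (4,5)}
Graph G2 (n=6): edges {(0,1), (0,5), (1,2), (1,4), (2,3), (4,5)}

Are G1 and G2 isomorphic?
Yes, isomorphic

The graphs are isomorphic.
One valid mapping φ: V(G1) → V(G2): 0→2, 1→0, 2→3, 3→5, 4→4, 5→1

Verify φ preserves adjacency — for each edge of G1, its image is an edge of G2:
  (0,2) → (φ(0),φ(2)) = (2,3) ∈ E(G2) ✓
  (0,5) → (φ(0),φ(5)) = (1,2) ∈ E(G2) ✓
  (1,3) → (φ(1),φ(3)) = (0,5) ∈ E(G2) ✓
  (1,5) → (φ(1),φ(5)) = (0,1) ∈ E(G2) ✓
  (3,4) → (φ(3),φ(4)) = (4,5) ∈ E(G2) ✓
  (4,5) → (φ(4),φ(5)) = (1,4) ∈ E(G2) ✓
All 6 edges of G1 map to edges of G2, and |E(G1)| = |E(G2)| = 6, so φ is a bijection on edges as well as vertices. Hence G1 ≅ G2.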